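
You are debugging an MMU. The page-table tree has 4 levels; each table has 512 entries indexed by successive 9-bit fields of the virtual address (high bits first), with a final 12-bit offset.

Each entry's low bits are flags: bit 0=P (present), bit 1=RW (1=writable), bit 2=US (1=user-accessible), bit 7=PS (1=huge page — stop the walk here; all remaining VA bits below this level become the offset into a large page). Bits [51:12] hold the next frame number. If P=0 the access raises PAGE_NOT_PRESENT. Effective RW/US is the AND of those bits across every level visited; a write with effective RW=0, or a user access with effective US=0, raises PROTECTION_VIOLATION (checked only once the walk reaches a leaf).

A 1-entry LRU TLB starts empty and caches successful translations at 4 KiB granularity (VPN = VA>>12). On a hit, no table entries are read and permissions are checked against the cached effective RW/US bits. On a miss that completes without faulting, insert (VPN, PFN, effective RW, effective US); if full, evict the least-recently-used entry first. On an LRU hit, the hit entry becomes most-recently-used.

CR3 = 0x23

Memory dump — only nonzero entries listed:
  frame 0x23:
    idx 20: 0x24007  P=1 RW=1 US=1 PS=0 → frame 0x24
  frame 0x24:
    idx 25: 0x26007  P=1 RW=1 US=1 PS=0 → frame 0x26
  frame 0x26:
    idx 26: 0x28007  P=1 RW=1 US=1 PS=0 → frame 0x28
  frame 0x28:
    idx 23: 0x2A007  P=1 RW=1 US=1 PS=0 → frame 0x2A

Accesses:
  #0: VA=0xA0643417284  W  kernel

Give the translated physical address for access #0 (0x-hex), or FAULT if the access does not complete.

Per-access translation:
#0 VA=0xA0643417284 (w,kernel):
  lvl0: tbl 0x23, slot 20 ⇒ 0x24007 (P1/RW1/US1/PS0)
  lvl1: tbl 0x24, slot 25 ⇒ 0x26007 (P1/RW1/US1/PS0)
  lvl2: tbl 0x26, slot 26 ⇒ 0x28007 (P1/RW1/US1/PS0)
  lvl3: tbl 0x28, slot 23 ⇒ 0x2A007 (P1/RW1/US1/PS0)
  ✓ 0x2A284  — 4 lookups

Access #0 PA: 0x2A284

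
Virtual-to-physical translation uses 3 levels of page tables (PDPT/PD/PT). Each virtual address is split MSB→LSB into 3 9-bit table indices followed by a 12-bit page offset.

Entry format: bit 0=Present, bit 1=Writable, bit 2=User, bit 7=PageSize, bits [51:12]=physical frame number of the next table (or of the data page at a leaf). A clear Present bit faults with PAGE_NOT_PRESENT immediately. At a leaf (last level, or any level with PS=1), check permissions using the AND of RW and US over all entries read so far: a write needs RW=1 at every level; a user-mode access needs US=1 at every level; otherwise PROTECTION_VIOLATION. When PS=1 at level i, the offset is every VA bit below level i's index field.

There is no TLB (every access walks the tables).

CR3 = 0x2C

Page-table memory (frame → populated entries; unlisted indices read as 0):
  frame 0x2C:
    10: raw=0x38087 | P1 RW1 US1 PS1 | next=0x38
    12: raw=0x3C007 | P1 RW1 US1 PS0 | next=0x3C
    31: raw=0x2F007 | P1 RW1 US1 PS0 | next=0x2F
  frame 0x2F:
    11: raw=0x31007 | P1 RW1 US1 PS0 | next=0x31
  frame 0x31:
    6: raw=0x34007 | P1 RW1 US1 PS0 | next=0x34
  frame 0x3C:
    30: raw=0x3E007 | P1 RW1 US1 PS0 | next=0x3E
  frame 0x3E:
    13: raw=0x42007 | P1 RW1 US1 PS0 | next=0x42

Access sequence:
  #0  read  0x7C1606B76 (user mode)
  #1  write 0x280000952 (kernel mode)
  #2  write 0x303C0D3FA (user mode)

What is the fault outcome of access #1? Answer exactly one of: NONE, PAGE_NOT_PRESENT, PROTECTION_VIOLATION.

Per-access translation:
#0 VA=0x7C1606B76 (r,user):
  L0 @0x2C[31] → 0x2F007  P=1,RW=1,US=1,PS=0
  L1 @0x2F[11] → 0x31007  P=1,RW=1,US=1,PS=0
  L2 @0x31[6] → 0x34007  P=1,RW=1,US=1,PS=0
  ⇒ phys 0x34B76  [3 reads]
#1 VA=0x280000952 (w,kernel):
  L0 @0x2C[10] → 0x38087  P=1,RW=1,US=1,PS=1
  ⇒ phys 0x38952 (huge @L0)  [1 reads]
#2 VA=0x303C0D3FA (w,user):
  L0 @0x2C[12] → 0x3C007  P=1,RW=1,US=1,PS=0
  L1 @0x3C[30] → 0x3E007  P=1,RW=1,US=1,PS=0
  L2 @0x3E[13] → 0x42007  P=1,RW=1,US=1,PS=0
  ⇒ phys 0x423FA  [3 reads]

Access #1 fault: NONE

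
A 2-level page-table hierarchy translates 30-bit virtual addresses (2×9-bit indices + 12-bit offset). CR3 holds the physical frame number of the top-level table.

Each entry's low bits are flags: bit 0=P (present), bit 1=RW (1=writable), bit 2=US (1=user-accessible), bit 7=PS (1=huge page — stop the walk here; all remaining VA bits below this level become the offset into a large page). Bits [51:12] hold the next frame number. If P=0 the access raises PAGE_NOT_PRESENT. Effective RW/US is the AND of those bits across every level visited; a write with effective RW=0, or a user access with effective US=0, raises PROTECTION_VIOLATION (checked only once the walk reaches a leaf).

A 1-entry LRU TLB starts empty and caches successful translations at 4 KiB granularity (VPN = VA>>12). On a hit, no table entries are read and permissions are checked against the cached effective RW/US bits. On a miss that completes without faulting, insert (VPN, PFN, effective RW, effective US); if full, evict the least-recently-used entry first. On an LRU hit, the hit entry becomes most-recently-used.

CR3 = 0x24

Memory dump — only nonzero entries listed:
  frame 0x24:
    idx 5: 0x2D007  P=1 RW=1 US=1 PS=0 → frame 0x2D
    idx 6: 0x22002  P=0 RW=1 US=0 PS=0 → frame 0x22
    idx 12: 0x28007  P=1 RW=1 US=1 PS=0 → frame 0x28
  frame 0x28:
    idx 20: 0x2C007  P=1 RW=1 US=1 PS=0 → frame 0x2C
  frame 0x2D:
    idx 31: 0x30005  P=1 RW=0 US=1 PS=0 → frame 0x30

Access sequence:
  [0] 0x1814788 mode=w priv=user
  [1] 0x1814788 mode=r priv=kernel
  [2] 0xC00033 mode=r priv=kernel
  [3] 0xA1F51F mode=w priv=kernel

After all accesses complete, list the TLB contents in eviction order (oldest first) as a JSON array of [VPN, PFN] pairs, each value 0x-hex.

Trace:
#0 VA=0x1814788 (w,user):
  lvl0: tbl 0x24, slot 12 ⇒ 0x28007 (P1/RW1/US1/PS0)
  lvl1: tbl 0x28, slot 20 ⇒ 0x2C007 (P1/RW1/US1/PS0)
  ⇒ phys 0x2C788  [2 reads]
#1 VA=0x1814788 (r,kernel):
  TLB hit vpn=0x1814 → PA=0x2C788
#2 VA=0xC00033 (r,kernel):
  lvl0: tbl 0x24, slot 6 ⇒ 0x22002 (P0/RW1/US0/PS0)
  ⇒ fault: PAGE_NOT_PRESENT  — 1 lookups
#3 VA=0xA1F51F (w,kernel):
  lvl0: tbl 0x24, slot 5 ⇒ 0x2D007 (P1/RW1/US1/PS0)
  lvl1: tbl 0x2D, slot 31 ⇒ 0x30005 (P1/RW0/US1/PS0)
  ⇒ fault: PROTECTION_VIOLATION  — 2 lookups

TLB: [["0x1814", "0x2C"]]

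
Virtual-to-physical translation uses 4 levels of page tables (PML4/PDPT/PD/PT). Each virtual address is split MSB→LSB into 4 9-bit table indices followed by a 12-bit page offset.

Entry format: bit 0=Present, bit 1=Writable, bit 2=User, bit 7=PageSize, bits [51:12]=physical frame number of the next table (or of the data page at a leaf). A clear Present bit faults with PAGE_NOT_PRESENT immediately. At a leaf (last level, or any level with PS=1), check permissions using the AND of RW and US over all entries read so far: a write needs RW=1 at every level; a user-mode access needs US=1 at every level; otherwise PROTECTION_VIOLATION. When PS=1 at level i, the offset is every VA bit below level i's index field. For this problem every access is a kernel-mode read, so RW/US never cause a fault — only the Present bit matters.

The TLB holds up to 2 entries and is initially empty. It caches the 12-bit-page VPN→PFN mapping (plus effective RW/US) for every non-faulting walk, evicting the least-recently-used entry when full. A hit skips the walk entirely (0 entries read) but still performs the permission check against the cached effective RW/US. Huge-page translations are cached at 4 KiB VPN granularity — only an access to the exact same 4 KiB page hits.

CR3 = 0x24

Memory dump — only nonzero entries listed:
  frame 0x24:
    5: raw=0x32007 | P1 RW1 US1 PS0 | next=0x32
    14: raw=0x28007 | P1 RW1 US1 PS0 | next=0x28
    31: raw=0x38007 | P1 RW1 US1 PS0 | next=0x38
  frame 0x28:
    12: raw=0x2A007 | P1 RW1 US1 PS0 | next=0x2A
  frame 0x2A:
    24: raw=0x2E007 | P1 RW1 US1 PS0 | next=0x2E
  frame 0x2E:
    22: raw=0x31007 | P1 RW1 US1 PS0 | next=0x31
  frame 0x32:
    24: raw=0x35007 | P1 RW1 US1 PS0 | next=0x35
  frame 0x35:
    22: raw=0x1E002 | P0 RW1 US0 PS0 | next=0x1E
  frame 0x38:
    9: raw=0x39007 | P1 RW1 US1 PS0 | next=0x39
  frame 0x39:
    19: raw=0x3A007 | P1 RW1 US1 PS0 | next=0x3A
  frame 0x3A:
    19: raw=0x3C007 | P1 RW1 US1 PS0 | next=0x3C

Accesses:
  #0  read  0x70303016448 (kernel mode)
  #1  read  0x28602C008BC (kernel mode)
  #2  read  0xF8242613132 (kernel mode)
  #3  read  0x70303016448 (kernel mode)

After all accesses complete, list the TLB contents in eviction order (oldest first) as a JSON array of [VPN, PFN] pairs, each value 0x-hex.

Walk each access:
#0 VA=0x70303016448 (r,kernel):
  L0: frame=0x24 idx=14 entry=0x28007 [P=1 RW=1 US=1 PS=0]
  L1: frame=0x28 idx=12 entry=0x2A007 [P=1 RW=1 US=1 PS=0]
  L2: frame=0x2A idx=24 entry=0x2E007 [P=1 RW=1 US=1 PS=0]
  L3: frame=0x2E idx=22 entry=0x31007 [P=1 RW=1 US=1 PS=0]
  → PA=0x31448  (4 entries read)
#1 VA=0x28602C008BC (r,kernel):
  L0: frame=0x24 idx=5 entry=0x32007 [P=1 RW=1 US=1 PS=0]
  L1: frame=0x32 idx=24 entry=0x35007 [P=1 RW=1 US=1 PS=0]
  L2: frame=0x35 idx=22 entry=0x1E002 [P=0 RW=1 US=0 PS=0]
  ✗ PAGE_NOT_PRESENT  [3 reads]
#2 VA=0xF8242613132 (r,kernel):
  L0: frame=0x24 idx=31 entry=0x38007 [P=1 RW=1 US=1 PS=0]
  L1: frame=0x38 idx=9 entry=0x39007 [P=1 RW=1 US=1 PS=0]
  L2: frame=0x39 idx=19 entry=0x3A007 [P=1 RW=1 US=1 PS=0]
  L3: frame=0x3A idx=19 entry=0x3C007 [P=1 RW=1 US=1 PS=0]
  → PA=0x3C132  (4 entries read)
#3 VA=0x70303016448 (r,kernel):
  TLB hit vpn=0x70303016 → PA=0x31448

TLB: [["0xF8242613", "0x3C"], ["0x70303016", "0x31"]]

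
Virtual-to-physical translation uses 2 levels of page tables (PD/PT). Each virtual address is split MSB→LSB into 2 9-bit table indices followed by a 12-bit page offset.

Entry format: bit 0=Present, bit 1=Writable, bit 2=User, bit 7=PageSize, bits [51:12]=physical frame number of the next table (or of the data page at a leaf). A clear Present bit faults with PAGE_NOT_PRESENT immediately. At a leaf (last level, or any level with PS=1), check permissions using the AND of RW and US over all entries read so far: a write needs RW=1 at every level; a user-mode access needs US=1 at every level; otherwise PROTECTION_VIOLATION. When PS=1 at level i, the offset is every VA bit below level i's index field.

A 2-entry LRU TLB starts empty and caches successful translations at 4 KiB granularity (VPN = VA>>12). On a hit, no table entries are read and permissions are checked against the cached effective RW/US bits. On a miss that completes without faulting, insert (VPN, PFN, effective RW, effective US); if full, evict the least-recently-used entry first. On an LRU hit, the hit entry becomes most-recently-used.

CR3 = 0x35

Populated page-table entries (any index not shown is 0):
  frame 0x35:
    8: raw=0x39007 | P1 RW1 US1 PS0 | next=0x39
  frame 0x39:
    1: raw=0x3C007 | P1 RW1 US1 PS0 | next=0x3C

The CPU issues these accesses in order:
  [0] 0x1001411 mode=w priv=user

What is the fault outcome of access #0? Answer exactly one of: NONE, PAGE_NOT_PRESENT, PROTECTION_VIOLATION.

Walk each access:
#0 VA=0x1001411 (w,user):
  L0: frame=0x35 idx=8 entry=0x39007 [P=1 RW=1 US=1 PS=0]
  L1: frame=0x39 idx=1 entry=0x3C007 [P=1 RW=1 US=1 PS=0]
  ⇒ phys 0x3C411  [2 reads]

Access #0 fault: NONE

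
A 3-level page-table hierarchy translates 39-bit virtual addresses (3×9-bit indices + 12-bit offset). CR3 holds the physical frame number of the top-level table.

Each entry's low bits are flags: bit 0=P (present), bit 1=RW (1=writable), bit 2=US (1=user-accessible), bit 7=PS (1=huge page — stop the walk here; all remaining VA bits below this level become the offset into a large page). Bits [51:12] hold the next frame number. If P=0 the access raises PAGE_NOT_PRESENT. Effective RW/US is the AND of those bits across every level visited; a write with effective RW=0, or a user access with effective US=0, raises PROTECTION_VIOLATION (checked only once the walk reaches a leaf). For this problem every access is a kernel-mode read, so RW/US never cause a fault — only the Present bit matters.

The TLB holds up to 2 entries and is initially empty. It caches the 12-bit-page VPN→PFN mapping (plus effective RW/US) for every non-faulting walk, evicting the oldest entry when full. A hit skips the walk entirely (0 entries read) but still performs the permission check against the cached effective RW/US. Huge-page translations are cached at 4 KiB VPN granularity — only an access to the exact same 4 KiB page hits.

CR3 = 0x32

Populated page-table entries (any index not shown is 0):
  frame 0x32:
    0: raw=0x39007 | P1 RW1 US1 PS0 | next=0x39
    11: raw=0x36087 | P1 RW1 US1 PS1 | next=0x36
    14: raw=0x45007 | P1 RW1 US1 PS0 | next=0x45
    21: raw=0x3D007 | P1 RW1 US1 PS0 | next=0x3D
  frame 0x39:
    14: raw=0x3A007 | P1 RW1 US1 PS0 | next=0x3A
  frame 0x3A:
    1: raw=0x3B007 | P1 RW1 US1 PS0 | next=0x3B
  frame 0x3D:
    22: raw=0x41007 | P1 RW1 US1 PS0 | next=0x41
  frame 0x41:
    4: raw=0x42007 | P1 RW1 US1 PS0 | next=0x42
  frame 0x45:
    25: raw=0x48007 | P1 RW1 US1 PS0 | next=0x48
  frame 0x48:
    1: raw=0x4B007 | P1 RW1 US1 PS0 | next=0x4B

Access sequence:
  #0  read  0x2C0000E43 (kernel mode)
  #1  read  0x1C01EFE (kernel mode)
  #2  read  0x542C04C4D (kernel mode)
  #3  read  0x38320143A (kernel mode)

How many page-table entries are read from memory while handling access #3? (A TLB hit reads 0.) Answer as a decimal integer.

Per-access translation:
#0 VA=0x2C0000E43 (r,kernel):
  lvl0: tbl 0x32, slot 11 ⇒ 0x36087 (P1/RW1/US1/PS1)
  → PA=0x36E43 (huge @L0)  (1 entries read)
#1 VA=0x1C01EFE (r,kernel):
  lvl0: tbl 0x32, slot 0 ⇒ 0x39007 (P1/RW1/US1/PS0)
  lvl1: tbl 0x39, slot 14 ⇒ 0x3A007 (P1/RW1/US1/PS0)
  lvl2: tbl 0x3A, slot 1 ⇒ 0x3B007 (P1/RW1/US1/PS0)
  → PA=0x3BEFE  (3 entries read)
#2 VA=0x542C04C4D (r,kernel):
  lvl0: tbl 0x32, slot 21 ⇒ 0x3D007 (P1/RW1/US1/PS0)
  lvl1: tbl 0x3D, slot 22 ⇒ 0x41007 (P1/RW1/US1/PS0)
  lvl2: tbl 0x41, slot 4 ⇒ 0x42007 (P1/RW1/US1/PS0)
  → PA=0x42C4D  (3 entries read)
#3 VA=0x38320143A (r,kernel):
  lvl0: tbl 0x32, slot 14 ⇒ 0x45007 (P1/RW1/US1/PS0)
  lvl1: tbl 0x45, slot 25 ⇒ 0x48007 (P1/RW1/US1/PS0)
  lvl2: tbl 0x48, slot 1 ⇒ 0x4B007 (P1/RW1/US1/PS0)
  → PA=0x4B43A  (3 entries read)

Entries read for #3: 3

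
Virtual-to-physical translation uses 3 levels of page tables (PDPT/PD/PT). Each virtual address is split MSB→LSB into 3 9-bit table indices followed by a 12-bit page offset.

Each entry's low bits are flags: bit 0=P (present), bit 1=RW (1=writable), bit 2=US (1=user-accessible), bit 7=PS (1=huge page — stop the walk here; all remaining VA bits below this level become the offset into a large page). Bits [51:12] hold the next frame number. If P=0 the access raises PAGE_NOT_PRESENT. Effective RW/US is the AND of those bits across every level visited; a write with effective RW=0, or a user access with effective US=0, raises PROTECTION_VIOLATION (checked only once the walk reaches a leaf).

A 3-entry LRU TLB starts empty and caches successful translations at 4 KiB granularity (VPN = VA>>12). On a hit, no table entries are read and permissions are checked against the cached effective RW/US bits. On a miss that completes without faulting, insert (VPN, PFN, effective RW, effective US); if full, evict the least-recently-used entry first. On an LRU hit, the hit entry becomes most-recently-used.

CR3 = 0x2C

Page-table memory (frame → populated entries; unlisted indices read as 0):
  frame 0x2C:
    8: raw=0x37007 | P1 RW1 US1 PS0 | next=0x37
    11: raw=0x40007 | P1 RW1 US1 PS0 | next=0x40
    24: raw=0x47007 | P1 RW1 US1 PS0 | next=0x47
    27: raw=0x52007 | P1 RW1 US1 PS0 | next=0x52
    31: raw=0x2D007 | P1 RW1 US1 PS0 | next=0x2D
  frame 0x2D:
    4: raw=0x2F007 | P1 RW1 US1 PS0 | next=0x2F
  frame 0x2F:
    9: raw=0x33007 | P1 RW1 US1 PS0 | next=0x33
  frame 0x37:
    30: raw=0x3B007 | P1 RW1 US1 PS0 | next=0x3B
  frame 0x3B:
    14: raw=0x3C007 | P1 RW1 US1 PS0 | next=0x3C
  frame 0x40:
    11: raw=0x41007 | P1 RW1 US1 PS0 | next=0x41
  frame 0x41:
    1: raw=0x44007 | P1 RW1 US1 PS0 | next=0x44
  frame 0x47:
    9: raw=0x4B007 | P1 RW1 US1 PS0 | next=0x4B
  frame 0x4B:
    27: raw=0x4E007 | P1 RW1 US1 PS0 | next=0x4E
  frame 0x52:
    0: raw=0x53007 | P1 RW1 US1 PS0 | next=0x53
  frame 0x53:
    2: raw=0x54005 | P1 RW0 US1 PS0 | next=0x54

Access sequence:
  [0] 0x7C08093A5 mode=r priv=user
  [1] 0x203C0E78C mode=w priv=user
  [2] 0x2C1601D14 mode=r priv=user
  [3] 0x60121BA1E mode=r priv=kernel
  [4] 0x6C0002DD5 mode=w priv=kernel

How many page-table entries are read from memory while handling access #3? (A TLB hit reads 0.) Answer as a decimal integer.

Walk each access:
#0 VA=0x7C08093A5 (r,user):
  [0] read 0x2C idx=31: raw=0x2D007 flags P=1 W=1 U=1 S=0
  [1] read 0x2D idx=4: raw=0x2F007 flags P=1 W=1 U=1 S=0
  [2] read 0x2F idx=9: raw=0x33007 flags P=1 W=1 U=1 S=0
  → PA=0x333A5  (3 entries read)
#1 VA=0x203C0E78C (w,user):
  [0] read 0x2C idx=8: raw=0x37007 flags P=1 W=1 U=1 S=0
  [1] read 0x37 idx=30: raw=0x3B007 flags P=1 W=1 U=1 S=0
  [2] read 0x3B idx=14: raw=0x3C007 flags P=1 W=1 U=1 S=0
  → PA=0x3C78C  (3 entries read)
#2 VA=0x2C1601D14 (r,user):
  [0] read 0x2C idx=11: raw=0x40007 flags P=1 W=1 U=1 S=0
  [1] read 0x40 idx=11: raw=0x41007 flags P=1 W=1 U=1 S=0
  [2] read 0x41 idx=1: raw=0x44007 flags P=1 W=1 U=1 S=0
  → PA=0x44D14  (3 entries read)
#3 VA=0x60121BA1E (r,kernel):
  [0] read 0x2C idx=24: raw=0x47007 flags P=1 W=1 U=1 S=0
  [1] read 0x47 idx=9: raw=0x4B007 flags P=1 W=1 U=1 S=0
  [2] read 0x4B idx=27: raw=0x4E007 flags P=1 W=1 U=1 S=0
  → PA=0x4EA1E  (3 entries read)
#4 VA=0x6C0002DD5 (w,kernel):
  [0] read 0x2C idx=27: raw=0x52007 flags P=1 W=1 U=1 S=0
  [1] read 0x52 idx=0: raw=0x53007 flags P=1 W=1 U=1 S=0
  [2] read 0x53 idx=2: raw=0x54005 flags P=1 W=0 U=1 S=0
  ⇒ fault: PROTECTION_VIOLATION  — 3 lookups

Entries read for #3: 3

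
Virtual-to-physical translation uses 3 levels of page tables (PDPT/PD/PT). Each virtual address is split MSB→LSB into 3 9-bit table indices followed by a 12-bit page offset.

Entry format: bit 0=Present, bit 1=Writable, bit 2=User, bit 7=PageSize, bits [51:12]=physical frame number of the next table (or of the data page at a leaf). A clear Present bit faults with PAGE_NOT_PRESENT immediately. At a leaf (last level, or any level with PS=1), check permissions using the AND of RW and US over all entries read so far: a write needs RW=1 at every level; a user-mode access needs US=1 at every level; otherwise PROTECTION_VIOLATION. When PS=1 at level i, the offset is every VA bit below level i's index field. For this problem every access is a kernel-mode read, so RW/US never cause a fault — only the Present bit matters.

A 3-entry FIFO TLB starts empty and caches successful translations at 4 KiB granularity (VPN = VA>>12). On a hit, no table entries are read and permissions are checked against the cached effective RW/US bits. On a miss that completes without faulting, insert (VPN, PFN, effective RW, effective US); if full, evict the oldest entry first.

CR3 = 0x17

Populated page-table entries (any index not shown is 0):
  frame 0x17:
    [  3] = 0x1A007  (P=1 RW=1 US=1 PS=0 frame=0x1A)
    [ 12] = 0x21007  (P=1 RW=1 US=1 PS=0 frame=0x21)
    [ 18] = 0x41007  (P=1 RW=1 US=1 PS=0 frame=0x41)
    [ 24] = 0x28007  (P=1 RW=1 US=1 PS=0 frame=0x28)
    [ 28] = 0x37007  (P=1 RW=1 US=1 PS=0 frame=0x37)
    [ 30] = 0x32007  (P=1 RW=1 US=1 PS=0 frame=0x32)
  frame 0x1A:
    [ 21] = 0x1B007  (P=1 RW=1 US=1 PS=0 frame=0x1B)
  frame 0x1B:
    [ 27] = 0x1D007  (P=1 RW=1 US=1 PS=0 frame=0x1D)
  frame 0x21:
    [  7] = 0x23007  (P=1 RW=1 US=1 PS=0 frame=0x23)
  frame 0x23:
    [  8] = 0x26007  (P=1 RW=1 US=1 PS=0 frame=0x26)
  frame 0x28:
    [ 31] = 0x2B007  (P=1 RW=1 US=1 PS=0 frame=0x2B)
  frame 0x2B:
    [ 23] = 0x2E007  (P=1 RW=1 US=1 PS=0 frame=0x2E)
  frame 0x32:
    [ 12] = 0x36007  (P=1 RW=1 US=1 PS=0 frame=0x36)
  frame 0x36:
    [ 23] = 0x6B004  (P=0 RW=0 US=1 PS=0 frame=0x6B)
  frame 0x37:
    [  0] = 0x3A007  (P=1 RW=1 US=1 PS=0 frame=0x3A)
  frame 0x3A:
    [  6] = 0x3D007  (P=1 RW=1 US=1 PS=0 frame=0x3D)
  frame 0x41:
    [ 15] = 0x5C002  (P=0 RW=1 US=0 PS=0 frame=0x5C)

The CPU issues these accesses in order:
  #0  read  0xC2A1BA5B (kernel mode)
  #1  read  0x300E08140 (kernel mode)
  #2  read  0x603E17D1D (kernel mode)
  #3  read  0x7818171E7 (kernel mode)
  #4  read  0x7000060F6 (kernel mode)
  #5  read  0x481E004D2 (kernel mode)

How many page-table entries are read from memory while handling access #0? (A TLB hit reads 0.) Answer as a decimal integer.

Per-access translation:
#0 VA=0xC2A1BA5B (r,kernel):
  L0: frame=0x17 idx=3 entry=0x1A007 [P=1 RW=1 US=1 PS=0]
  L1: frame=0x1A idx=21 entry=0x1B007 [P=1 RW=1 US=1 PS=0]
  L2: frame=0x1B idx=27 entry=0x1D007 [P=1 RW=1 US=1 PS=0]
  ⇒ phys 0x1DA5B  [3 reads]
#1 VA=0x300E08140 (r,kernel):
  L0: frame=0x17 idx=12 entry=0x21007 [P=1 RW=1 US=1 PS=0]
  L1: frame=0x21 idx=7 entry=0x23007 [P=1 RW=1 US=1 PS=0]
  L2: frame=0x23 idx=8 entry=0x26007 [P=1 RW=1 US=1 PS=0]
  ⇒ phys 0x26140  [3 reads]
#2 VA=0x603E17D1D (r,kernel):
  L0: frame=0x17 idx=24 entry=0x28007 [P=1 RW=1 US=1 PS=0]
  L1: frame=0x28 idx=31 entry=0x2B007 [P=1 RW=1 US=1 PS=0]
  L2: frame=0x2B idx=23 entry=0x2E007 [P=1 RW=1 US=1 PS=0]
  ⇒ phys 0x2ED1D  [3 reads]
#3 VA=0x7818171E7 (r,kernel):
  L0: frame=0x17 idx=30 entry=0x32007 [P=1 RW=1 US=1 PS=0]
  L1: frame=0x32 idx=12 entry=0x36007 [P=1 RW=1 US=1 PS=0]
  L2: frame=0x36 idx=23 entry=0x6B004 [P=0 RW=0 US=1 PS=0]
  ✗ PAGE_NOT_PRESENT  [3 reads]
#4 VA=0x7000060F6 (r,kernel):
  L0: frame=0x17 idx=28 entry=0x37007 [P=1 RW=1 US=1 PS=0]
  L1: frame=0x37 idx=0 entry=0x3A007 [P=1 RW=1 US=1 PS=0]
  L2: frame=0x3A idx=6 entry=0x3D007 [P=1 RW=1 US=1 PS=0]
  ⇒ phys 0x3D0F6  [3 reads]
#5 VA=0x481E004D2 (r,kernel):
  L0: frame=0x17 idx=18 entry=0x41007 [P=1 RW=1 US=1 PS=0]
  L1: frame=0x41 idx=15 entry=0x5C002 [P=0 RW=1 US=0 PS=0]
  ✗ PAGE_NOT_PRESENT  [2 reads]

Entries read for #0: 3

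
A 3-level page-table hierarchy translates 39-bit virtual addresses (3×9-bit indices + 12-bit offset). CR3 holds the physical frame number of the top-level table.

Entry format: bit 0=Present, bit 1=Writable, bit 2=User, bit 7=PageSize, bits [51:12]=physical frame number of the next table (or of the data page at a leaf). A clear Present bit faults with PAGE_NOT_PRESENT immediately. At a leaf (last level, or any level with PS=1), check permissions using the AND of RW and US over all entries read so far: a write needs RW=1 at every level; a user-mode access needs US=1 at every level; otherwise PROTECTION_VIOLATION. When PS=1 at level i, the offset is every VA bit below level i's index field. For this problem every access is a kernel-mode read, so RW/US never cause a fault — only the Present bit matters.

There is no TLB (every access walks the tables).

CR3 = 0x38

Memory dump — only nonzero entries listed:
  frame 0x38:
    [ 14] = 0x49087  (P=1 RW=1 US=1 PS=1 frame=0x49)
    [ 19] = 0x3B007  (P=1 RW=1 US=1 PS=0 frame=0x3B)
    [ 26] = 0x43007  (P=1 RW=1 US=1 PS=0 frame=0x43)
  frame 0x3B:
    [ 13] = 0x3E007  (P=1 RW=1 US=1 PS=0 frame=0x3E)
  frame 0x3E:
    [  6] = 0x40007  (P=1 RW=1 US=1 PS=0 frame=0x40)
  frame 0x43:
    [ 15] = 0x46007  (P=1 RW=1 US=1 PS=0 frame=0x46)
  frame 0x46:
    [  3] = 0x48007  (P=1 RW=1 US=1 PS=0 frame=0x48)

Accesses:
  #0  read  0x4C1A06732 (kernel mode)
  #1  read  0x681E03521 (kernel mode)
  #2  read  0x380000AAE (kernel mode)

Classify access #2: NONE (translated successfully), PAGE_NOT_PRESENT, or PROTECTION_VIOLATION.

Trace:
#0 VA=0x4C1A06732 (r,kernel):
  L0: frame=0x38 idx=19 entry=0x3B007 [P=1 RW=1 US=1 PS=0]
  L1: frame=0x3B idx=13 entry=0x3E007 [P=1 RW=1 US=1 PS=0]
  L2: frame=0x3E idx=6 entry=0x40007 [P=1 RW=1 US=1 PS=0]
  ⇒ phys 0x40732  [3 reads]
#1 VA=0x681E03521 (r,kernel):
  L0: frame=0x38 idx=26 entry=0x43007 [P=1 RW=1 US=1 PS=0]
  L1: frame=0x43 idx=15 entry=0x46007 [P=1 RW=1 US=1 PS=0]
  L2: frame=0x46 idx=3 entry=0x48007 [P=1 RW=1 US=1 PS=0]
  ⇒ phys 0x48521  [3 reads]
#2 VA=0x380000AAE (r,kernel):
  L0: frame=0x38 idx=14 entry=0x49087 [P=1 RW=1 US=1 PS=1]
  ⇒ phys 0x49AAE (huge @L0)  [1 reads]

Access #2 fault: NONE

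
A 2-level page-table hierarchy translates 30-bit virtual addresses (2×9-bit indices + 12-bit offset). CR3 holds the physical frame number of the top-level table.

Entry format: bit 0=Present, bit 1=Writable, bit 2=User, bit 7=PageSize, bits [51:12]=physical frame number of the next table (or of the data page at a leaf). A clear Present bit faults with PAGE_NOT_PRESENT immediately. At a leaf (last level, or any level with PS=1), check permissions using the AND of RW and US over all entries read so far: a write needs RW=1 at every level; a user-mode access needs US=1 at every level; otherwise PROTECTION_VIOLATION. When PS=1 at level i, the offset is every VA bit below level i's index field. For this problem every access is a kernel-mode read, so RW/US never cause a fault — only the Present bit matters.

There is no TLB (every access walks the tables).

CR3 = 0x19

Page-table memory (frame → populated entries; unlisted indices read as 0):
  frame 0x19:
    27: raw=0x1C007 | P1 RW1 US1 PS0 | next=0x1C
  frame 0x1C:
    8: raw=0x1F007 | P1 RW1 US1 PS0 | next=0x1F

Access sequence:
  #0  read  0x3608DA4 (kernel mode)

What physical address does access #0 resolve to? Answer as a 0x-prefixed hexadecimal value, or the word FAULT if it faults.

Walk each access:
#0 VA=0x3608DA4 (r,kernel):
  [0] read 0x19 idx=27: raw=0x1C007 flags P=1 W=1 U=1 S=0
  [1] read 0x1C idx=8: raw=0x1F007 flags P=1 W=1 U=1 S=0
  ⇒ phys 0x1FDA4  [2 reads]

Access #0 PA: 0x1FDA4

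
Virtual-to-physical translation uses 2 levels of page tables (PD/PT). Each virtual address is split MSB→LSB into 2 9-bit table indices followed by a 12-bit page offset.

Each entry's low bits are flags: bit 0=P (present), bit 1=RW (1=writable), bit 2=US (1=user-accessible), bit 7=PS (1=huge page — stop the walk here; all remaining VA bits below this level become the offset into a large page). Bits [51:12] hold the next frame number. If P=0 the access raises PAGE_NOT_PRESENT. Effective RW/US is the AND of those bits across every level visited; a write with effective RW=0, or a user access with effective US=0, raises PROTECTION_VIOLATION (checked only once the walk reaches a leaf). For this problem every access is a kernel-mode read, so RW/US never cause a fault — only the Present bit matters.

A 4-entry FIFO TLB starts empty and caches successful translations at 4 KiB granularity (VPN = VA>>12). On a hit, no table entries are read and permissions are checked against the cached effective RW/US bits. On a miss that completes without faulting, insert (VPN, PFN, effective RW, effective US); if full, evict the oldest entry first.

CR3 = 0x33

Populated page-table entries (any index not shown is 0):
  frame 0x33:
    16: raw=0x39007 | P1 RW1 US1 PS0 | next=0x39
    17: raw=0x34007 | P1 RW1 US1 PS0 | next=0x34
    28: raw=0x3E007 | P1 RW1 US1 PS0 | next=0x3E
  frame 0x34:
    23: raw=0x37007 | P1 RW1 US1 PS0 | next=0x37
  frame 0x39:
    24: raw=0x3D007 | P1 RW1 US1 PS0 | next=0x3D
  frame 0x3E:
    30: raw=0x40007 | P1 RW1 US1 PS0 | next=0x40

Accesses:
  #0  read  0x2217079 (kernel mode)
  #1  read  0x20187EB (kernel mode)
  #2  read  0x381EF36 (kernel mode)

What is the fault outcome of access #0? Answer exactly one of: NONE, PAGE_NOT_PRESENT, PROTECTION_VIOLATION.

Trace:
#0 VA=0x2217079 (r,kernel):
  lvl0: tbl 0x33, slot 17 ⇒ 0x34007 (P1/RW1/US1/PS0)
  lvl1: tbl 0x34, slot 23 ⇒ 0x37007 (P1/RW1/US1/PS0)
  ⇒ phys 0x37079  [2 reads]
#1 VA=0x20187EB (r,kernel):
  lvl0: tbl 0x33, slot 16 ⇒ 0x39007 (P1/RW1/US1/PS0)
  lvl1: tbl 0x39, slot 24 ⇒ 0x3D007 (P1/RW1/US1/PS0)
  ⇒ phys 0x3D7EB  [2 reads]
#2 VA=0x381EF36 (r,kernel):
  lvl0: tbl 0x33, slot 28 ⇒ 0x3E007 (P1/RW1/US1/PS0)
  lvl1: tbl 0x3E, slot 30 ⇒ 0x40007 (P1/RW1/US1/PS0)
  ⇒ phys 0x40F36  [2 reads]

Access #0 fault: NONE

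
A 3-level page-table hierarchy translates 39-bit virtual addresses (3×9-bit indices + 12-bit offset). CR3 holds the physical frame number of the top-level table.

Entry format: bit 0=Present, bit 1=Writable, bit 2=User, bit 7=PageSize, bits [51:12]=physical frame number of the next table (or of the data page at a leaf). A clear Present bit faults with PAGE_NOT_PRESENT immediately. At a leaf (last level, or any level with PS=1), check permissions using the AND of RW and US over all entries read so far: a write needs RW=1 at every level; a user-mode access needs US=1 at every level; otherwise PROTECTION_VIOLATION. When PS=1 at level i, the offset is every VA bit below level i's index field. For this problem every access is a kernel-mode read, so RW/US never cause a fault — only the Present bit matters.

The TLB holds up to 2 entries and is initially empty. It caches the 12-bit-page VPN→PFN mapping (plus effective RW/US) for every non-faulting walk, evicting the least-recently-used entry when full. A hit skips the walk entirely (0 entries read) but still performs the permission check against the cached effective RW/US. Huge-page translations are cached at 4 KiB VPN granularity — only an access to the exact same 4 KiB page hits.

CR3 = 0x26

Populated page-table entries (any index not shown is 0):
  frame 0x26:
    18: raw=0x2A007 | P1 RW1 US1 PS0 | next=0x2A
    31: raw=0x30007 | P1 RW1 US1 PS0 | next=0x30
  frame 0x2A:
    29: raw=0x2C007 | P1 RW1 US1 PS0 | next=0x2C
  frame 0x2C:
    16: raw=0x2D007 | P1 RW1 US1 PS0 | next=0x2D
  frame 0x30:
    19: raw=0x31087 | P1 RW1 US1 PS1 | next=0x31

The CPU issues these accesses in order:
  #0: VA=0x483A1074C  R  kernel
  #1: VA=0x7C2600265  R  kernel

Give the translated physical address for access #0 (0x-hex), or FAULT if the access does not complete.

Per-access translation:
#0 VA=0x483A1074C (r,kernel):
  [0] read 0x26 idx=18: raw=0x2A007 flags P=1 W=1 U=1 S=0
  [1] read 0x2A idx=29: raw=0x2C007 flags P=1 W=1 U=1 S=0
  [2] read 0x2C idx=16: raw=0x2D007 flags P=1 W=1 U=1 S=0
  ✓ 0x2D74C  — 3 lookups
#1 VA=0x7C2600265 (r,kernel):
  [0] read 0x26 idx=31: raw=0x30007 flags P=1 W=1 U=1 S=0
  [1] read 0x30 idx=19: raw=0x31087 flags P=1 W=1 U=1 S=1
  ✓ 0x31265 (huge @L1)  — 2 lookups

Access #0 PA: 0x2D74C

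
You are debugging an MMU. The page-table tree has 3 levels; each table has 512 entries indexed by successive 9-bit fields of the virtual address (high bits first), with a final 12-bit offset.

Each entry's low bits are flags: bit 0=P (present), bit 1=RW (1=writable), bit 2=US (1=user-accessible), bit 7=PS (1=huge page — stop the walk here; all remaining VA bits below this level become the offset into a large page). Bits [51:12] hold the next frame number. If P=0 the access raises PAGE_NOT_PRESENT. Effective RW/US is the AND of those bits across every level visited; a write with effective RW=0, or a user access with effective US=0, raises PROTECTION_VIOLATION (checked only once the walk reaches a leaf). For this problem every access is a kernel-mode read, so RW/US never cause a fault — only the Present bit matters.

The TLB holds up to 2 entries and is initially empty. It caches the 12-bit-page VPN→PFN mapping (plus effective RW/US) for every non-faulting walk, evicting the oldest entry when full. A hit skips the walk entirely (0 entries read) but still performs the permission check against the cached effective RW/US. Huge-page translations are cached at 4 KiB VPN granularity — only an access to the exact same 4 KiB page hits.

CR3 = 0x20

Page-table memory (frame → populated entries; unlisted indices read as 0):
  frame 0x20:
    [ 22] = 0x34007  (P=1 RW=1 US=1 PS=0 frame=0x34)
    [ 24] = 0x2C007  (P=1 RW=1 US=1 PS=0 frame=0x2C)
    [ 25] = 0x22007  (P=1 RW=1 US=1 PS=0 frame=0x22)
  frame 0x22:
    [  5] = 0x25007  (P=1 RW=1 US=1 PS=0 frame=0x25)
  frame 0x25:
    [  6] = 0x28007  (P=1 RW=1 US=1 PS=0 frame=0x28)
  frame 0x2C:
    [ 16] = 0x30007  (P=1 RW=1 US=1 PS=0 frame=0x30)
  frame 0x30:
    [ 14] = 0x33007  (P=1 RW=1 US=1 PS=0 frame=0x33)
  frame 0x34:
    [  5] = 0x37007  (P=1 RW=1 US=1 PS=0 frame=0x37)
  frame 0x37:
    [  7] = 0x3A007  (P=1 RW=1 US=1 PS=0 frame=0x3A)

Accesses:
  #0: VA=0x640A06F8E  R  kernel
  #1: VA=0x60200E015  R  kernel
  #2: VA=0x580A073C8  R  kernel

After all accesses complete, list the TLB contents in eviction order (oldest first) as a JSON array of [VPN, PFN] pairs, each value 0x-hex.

Walk each access:
#0 VA=0x640A06F8E (r,kernel):
  lvl0: tbl 0x20, slot 25 ⇒ 0x22007 (P1/RW1/US1/PS0)
  lvl1: tbl 0x22, slot 5 ⇒ 0x25007 (P1/RW1/US1/PS0)
  lvl2: tbl 0x25, slot 6 ⇒ 0x28007 (P1/RW1/US1/PS0)
  → PA=0x28F8E  (3 entries read)
#1 VA=0x60200E015 (r,kernel):
  lvl0: tbl 0x20, slot 24 ⇒ 0x2C007 (P1/RW1/US1/PS0)
  lvl1: tbl 0x2C, slot 16 ⇒ 0x30007 (P1/RW1/US1/PS0)
  lvl2: tbl 0x30, slot 14 ⇒ 0x33007 (P1/RW1/US1/PS0)
  → PA=0x33015  (3 entries read)
#2 VA=0x580A073C8 (r,kernel):
  lvl0: tbl 0x20, slot 22 ⇒ 0x34007 (P1/RW1/US1/PS0)
  lvl1: tbl 0x34, slot 5 ⇒ 0x37007 (P1/RW1/US1/PS0)
  lvl2: tbl 0x37, slot 7 ⇒ 0x3A007 (P1/RW1/US1/PS0)
  → PA=0x3A3C8  (3 entries read)

TLB: [["0x60200E", "0x33"], ["0x580A07", "0x3A"]]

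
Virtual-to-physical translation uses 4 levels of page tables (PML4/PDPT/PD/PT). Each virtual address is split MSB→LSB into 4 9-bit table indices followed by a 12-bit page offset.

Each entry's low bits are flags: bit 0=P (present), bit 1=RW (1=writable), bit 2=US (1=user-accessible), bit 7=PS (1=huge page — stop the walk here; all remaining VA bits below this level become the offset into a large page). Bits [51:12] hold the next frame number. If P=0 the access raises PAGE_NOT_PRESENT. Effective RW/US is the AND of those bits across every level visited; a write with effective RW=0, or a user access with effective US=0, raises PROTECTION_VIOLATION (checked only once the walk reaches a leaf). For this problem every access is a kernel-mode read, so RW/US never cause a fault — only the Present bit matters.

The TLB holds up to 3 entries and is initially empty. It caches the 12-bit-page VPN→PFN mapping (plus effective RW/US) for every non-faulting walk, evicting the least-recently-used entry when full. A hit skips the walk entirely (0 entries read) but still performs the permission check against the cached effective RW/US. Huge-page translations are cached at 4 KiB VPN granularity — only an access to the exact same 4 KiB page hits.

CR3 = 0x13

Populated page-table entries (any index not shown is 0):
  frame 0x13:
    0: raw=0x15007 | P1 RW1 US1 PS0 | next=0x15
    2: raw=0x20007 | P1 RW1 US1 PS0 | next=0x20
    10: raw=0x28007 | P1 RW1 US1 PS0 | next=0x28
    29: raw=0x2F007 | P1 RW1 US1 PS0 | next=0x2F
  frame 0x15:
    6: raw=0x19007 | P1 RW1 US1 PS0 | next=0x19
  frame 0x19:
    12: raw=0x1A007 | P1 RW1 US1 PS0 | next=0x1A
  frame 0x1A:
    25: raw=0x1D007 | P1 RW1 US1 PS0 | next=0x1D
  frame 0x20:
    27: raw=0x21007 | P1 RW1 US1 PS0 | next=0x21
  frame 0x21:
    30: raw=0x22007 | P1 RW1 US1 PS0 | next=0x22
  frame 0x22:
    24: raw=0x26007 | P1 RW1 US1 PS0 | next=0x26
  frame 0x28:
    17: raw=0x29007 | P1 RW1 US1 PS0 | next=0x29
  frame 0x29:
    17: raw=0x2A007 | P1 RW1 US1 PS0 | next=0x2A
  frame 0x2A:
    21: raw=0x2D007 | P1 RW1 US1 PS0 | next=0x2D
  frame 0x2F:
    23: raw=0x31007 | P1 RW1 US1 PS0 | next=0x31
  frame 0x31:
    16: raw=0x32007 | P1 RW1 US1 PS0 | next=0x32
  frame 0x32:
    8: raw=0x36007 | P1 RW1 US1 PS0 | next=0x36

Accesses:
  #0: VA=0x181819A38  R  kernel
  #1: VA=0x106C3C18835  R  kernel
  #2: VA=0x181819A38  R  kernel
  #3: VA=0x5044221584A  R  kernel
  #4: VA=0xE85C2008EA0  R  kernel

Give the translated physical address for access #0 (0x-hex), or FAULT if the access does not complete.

Trace:
#0 VA=0x181819A38 (r,kernel):
  L0 @0x13[0] → 0x15007  P=1,RW=1,US=1,PS=0
  L1 @0x15[6] → 0x19007  P=1,RW=1,US=1,PS=0
  L2 @0x19[12] → 0x1A007  P=1,RW=1,US=1,PS=0
  L3 @0x1A[25] → 0x1D007  P=1,RW=1,US=1,PS=0
  → PA=0x1DA38  (4 entries read)
#1 VA=0x106C3C18835 (r,kernel):
  L0 @0x13[2] → 0x20007  P=1,RW=1,US=1,PS=0
  L1 @0x20[27] → 0x21007  P=1,RW=1,US=1,PS=0
  L2 @0x21[30] → 0x22007  P=1,RW=1,US=1,PS=0
  L3 @0x22[24] → 0x26007  P=1,RW=1,US=1,PS=0
  → PA=0x26835  (4 entries read)
#2 VA=0x181819A38 (r,kernel):
  TLB hit vpn=0x181819 → PA=0x1DA38
#3 VA=0x5044221584A (r,kernel):
  L0 @0x13[10] → 0x28007  P=1,RW=1,US=1,PS=0
  L1 @0x28[17] → 0x29007  P=1,RW=1,US=1,PS=0
  L2 @0x29[17] → 0x2A007  P=1,RW=1,US=1,PS=0
  L3 @0x2A[21] → 0x2D007  P=1,RW=1,US=1,PS=0
  → PA=0x2D84A  (4 entries read)
#4 VA=0xE85C2008EA0 (r,kernel):
  L0 @0x13[29] → 0x2F007  P=1,RW=1,US=1,PS=0
  L1 @0x2F[23] → 0x31007  P=1,RW=1,US=1,PS=0
  L2 @0x31[16] → 0x32007  P=1,RW=1,US=1,PS=0
  L3 @0x32[8] → 0x36007  P=1,RW=1,US=1,PS=0
  → PA=0x36EA0  (4 entries read)

Access #0 PA: 0x1DA38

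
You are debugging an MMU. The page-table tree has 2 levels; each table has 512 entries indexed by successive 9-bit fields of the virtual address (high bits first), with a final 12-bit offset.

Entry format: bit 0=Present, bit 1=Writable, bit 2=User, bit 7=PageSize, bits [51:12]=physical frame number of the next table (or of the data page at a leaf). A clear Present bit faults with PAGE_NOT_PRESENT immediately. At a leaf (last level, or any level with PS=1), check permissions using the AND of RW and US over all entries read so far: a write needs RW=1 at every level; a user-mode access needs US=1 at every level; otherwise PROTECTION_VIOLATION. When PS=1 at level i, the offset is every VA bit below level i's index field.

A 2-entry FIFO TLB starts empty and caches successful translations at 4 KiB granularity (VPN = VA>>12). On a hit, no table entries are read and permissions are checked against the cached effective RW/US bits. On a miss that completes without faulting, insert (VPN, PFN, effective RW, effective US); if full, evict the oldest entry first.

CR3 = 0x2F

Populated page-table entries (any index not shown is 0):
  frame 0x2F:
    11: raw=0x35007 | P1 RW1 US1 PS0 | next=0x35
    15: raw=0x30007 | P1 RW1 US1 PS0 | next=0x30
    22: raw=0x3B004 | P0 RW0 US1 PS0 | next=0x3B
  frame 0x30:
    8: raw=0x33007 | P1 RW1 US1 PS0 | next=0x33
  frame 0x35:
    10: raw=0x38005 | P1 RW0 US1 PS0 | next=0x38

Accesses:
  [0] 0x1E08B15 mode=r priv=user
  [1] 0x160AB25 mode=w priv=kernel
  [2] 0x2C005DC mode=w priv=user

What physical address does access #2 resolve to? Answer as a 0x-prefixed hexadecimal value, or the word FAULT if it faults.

Trace:
#0 VA=0x1E08B15 (r,user):
  L0: frame=0x2F idx=15 entry=0x30007 [P=1 RW=1 US=1 PS=0]
  L1: frame=0x30 idx=8 entry=0x33007 [P=1 RW=1 US=1 PS=0]
  ✓ 0x33B15  — 2 lookups
#1 VA=0x160AB25 (w,kernel):
  L0: frame=0x2F idx=11 entry=0x35007 [P=1 RW=1 US=1 PS=0]
  L1: frame=0x35 idx=10 entry=0x38005 [P=1 RW=0 US=1 PS=0]
  ⇒ fault: PROTECTION_VIOLATION  — 2 lookups
#2 VA=0x2C005DC (w,user):
  L0: frame=0x2F idx=22 entry=0x3B004 [P=0 RW=0 US=1 PS=0]
  ⇒ fault: PAGE_NOT_PRESENT  — 1 lookups

Access #2 PA: FAULT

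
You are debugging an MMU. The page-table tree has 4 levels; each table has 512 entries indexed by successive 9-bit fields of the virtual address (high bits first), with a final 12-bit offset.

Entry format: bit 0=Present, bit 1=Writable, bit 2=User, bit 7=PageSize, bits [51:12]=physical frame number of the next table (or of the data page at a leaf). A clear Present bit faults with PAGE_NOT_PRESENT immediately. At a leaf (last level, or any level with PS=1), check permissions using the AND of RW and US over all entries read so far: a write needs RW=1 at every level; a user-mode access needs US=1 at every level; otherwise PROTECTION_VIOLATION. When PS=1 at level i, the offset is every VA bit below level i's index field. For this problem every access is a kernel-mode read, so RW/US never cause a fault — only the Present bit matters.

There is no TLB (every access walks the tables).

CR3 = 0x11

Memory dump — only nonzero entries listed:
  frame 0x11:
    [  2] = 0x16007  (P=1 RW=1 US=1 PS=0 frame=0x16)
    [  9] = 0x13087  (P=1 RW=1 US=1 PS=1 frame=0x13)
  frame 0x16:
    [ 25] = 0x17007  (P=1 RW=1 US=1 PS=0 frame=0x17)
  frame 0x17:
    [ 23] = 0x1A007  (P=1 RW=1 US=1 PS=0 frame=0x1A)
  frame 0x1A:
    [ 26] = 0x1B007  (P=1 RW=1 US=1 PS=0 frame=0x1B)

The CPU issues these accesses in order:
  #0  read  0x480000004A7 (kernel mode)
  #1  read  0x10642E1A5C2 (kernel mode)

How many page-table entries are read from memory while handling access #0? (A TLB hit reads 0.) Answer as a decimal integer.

Per-access translation:
#0 VA=0x480000004A7 (r,kernel):
  [0] read 0x11 idx=9: raw=0x13087 flags P=1 W=1 U=1 S=1
  ✓ 0x134A7 (huge @L0)  — 1 lookups
#1 VA=0x10642E1A5C2 (r,kernel):
  [0] read 0x11 idx=2: raw=0x16007 flags P=1 W=1 U=1 S=0
  [1] read 0x16 idx=25: raw=0x17007 flags P=1 W=1 U=1 S=0
  [2] read 0x17 idx=23: raw=0x1A007 flags P=1 W=1 U=1 S=0
  [3] read 0x1A idx=26: raw=0x1B007 flags P=1 W=1 U=1 S=0
  ✓ 0x1B5C2  — 4 lookups

Entries read for #0: 1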